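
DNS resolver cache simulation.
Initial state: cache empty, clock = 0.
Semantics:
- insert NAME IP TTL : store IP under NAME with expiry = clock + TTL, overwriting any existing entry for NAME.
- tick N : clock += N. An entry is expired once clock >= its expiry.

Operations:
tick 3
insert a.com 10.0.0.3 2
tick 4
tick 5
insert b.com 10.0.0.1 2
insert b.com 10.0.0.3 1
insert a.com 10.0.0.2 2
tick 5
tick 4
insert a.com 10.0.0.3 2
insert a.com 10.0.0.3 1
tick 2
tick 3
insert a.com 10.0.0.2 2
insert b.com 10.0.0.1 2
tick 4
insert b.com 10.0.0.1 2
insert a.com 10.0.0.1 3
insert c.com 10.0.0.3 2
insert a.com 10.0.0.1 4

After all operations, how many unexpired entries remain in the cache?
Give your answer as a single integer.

Answer: 3

Derivation:
Op 1: tick 3 -> clock=3.
Op 2: insert a.com -> 10.0.0.3 (expiry=3+2=5). clock=3
Op 3: tick 4 -> clock=7. purged={a.com}
Op 4: tick 5 -> clock=12.
Op 5: insert b.com -> 10.0.0.1 (expiry=12+2=14). clock=12
Op 6: insert b.com -> 10.0.0.3 (expiry=12+1=13). clock=12
Op 7: insert a.com -> 10.0.0.2 (expiry=12+2=14). clock=12
Op 8: tick 5 -> clock=17. purged={a.com,b.com}
Op 9: tick 4 -> clock=21.
Op 10: insert a.com -> 10.0.0.3 (expiry=21+2=23). clock=21
Op 11: insert a.com -> 10.0.0.3 (expiry=21+1=22). clock=21
Op 12: tick 2 -> clock=23. purged={a.com}
Op 13: tick 3 -> clock=26.
Op 14: insert a.com -> 10.0.0.2 (expiry=26+2=28). clock=26
Op 15: insert b.com -> 10.0.0.1 (expiry=26+2=28). clock=26
Op 16: tick 4 -> clock=30. purged={a.com,b.com}
Op 17: insert b.com -> 10.0.0.1 (expiry=30+2=32). clock=30
Op 18: insert a.com -> 10.0.0.1 (expiry=30+3=33). clock=30
Op 19: insert c.com -> 10.0.0.3 (expiry=30+2=32). clock=30
Op 20: insert a.com -> 10.0.0.1 (expiry=30+4=34). clock=30
Final cache (unexpired): {a.com,b.com,c.com} -> size=3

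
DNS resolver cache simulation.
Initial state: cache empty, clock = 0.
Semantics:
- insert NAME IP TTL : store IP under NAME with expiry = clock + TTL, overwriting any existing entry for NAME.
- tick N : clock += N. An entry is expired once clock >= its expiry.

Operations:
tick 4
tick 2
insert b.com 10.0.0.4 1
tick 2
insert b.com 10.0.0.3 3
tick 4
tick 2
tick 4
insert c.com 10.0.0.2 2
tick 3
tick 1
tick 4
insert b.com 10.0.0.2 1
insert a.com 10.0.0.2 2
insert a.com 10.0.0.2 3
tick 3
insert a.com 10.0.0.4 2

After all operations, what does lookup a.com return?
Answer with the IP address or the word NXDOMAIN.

Answer: 10.0.0.4

Derivation:
Op 1: tick 4 -> clock=4.
Op 2: tick 2 -> clock=6.
Op 3: insert b.com -> 10.0.0.4 (expiry=6+1=7). clock=6
Op 4: tick 2 -> clock=8. purged={b.com}
Op 5: insert b.com -> 10.0.0.3 (expiry=8+3=11). clock=8
Op 6: tick 4 -> clock=12. purged={b.com}
Op 7: tick 2 -> clock=14.
Op 8: tick 4 -> clock=18.
Op 9: insert c.com -> 10.0.0.2 (expiry=18+2=20). clock=18
Op 10: tick 3 -> clock=21. purged={c.com}
Op 11: tick 1 -> clock=22.
Op 12: tick 4 -> clock=26.
Op 13: insert b.com -> 10.0.0.2 (expiry=26+1=27). clock=26
Op 14: insert a.com -> 10.0.0.2 (expiry=26+2=28). clock=26
Op 15: insert a.com -> 10.0.0.2 (expiry=26+3=29). clock=26
Op 16: tick 3 -> clock=29. purged={a.com,b.com}
Op 17: insert a.com -> 10.0.0.4 (expiry=29+2=31). clock=29
lookup a.com: present, ip=10.0.0.4 expiry=31 > clock=29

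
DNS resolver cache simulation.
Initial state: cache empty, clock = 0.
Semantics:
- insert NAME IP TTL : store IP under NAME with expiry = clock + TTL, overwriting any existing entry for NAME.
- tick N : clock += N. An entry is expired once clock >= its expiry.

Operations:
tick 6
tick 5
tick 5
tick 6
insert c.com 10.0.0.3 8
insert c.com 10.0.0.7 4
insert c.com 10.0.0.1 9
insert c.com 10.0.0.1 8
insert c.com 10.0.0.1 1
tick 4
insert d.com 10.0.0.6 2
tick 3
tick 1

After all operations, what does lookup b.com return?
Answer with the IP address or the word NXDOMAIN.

Answer: NXDOMAIN

Derivation:
Op 1: tick 6 -> clock=6.
Op 2: tick 5 -> clock=11.
Op 3: tick 5 -> clock=16.
Op 4: tick 6 -> clock=22.
Op 5: insert c.com -> 10.0.0.3 (expiry=22+8=30). clock=22
Op 6: insert c.com -> 10.0.0.7 (expiry=22+4=26). clock=22
Op 7: insert c.com -> 10.0.0.1 (expiry=22+9=31). clock=22
Op 8: insert c.com -> 10.0.0.1 (expiry=22+8=30). clock=22
Op 9: insert c.com -> 10.0.0.1 (expiry=22+1=23). clock=22
Op 10: tick 4 -> clock=26. purged={c.com}
Op 11: insert d.com -> 10.0.0.6 (expiry=26+2=28). clock=26
Op 12: tick 3 -> clock=29. purged={d.com}
Op 13: tick 1 -> clock=30.
lookup b.com: not in cache (expired or never inserted)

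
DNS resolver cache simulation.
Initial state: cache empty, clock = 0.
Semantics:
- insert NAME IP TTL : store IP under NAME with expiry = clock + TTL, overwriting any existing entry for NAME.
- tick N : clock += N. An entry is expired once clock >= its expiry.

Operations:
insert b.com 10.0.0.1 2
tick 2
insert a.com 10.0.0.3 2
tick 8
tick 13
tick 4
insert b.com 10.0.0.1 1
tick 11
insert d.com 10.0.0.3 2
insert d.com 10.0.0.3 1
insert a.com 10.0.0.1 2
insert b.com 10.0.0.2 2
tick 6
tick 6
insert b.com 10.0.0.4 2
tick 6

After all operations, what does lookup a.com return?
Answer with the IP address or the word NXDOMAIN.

Answer: NXDOMAIN

Derivation:
Op 1: insert b.com -> 10.0.0.1 (expiry=0+2=2). clock=0
Op 2: tick 2 -> clock=2. purged={b.com}
Op 3: insert a.com -> 10.0.0.3 (expiry=2+2=4). clock=2
Op 4: tick 8 -> clock=10. purged={a.com}
Op 5: tick 13 -> clock=23.
Op 6: tick 4 -> clock=27.
Op 7: insert b.com -> 10.0.0.1 (expiry=27+1=28). clock=27
Op 8: tick 11 -> clock=38. purged={b.com}
Op 9: insert d.com -> 10.0.0.3 (expiry=38+2=40). clock=38
Op 10: insert d.com -> 10.0.0.3 (expiry=38+1=39). clock=38
Op 11: insert a.com -> 10.0.0.1 (expiry=38+2=40). clock=38
Op 12: insert b.com -> 10.0.0.2 (expiry=38+2=40). clock=38
Op 13: tick 6 -> clock=44. purged={a.com,b.com,d.com}
Op 14: tick 6 -> clock=50.
Op 15: insert b.com -> 10.0.0.4 (expiry=50+2=52). clock=50
Op 16: tick 6 -> clock=56. purged={b.com}
lookup a.com: not in cache (expired or never inserted)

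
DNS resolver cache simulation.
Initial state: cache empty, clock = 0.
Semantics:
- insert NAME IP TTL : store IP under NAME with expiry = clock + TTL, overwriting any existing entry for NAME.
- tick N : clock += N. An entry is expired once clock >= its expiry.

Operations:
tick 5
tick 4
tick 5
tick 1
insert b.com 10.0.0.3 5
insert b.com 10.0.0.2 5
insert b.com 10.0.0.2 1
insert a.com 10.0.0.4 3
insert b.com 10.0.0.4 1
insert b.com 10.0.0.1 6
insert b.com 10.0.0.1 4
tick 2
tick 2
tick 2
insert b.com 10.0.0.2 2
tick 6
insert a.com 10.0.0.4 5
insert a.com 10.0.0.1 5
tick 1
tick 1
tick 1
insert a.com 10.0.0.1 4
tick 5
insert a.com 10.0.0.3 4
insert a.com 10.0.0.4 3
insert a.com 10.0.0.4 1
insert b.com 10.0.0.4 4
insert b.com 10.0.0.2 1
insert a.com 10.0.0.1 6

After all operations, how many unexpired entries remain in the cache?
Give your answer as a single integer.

Op 1: tick 5 -> clock=5.
Op 2: tick 4 -> clock=9.
Op 3: tick 5 -> clock=14.
Op 4: tick 1 -> clock=15.
Op 5: insert b.com -> 10.0.0.3 (expiry=15+5=20). clock=15
Op 6: insert b.com -> 10.0.0.2 (expiry=15+5=20). clock=15
Op 7: insert b.com -> 10.0.0.2 (expiry=15+1=16). clock=15
Op 8: insert a.com -> 10.0.0.4 (expiry=15+3=18). clock=15
Op 9: insert b.com -> 10.0.0.4 (expiry=15+1=16). clock=15
Op 10: insert b.com -> 10.0.0.1 (expiry=15+6=21). clock=15
Op 11: insert b.com -> 10.0.0.1 (expiry=15+4=19). clock=15
Op 12: tick 2 -> clock=17.
Op 13: tick 2 -> clock=19. purged={a.com,b.com}
Op 14: tick 2 -> clock=21.
Op 15: insert b.com -> 10.0.0.2 (expiry=21+2=23). clock=21
Op 16: tick 6 -> clock=27. purged={b.com}
Op 17: insert a.com -> 10.0.0.4 (expiry=27+5=32). clock=27
Op 18: insert a.com -> 10.0.0.1 (expiry=27+5=32). clock=27
Op 19: tick 1 -> clock=28.
Op 20: tick 1 -> clock=29.
Op 21: tick 1 -> clock=30.
Op 22: insert a.com -> 10.0.0.1 (expiry=30+4=34). clock=30
Op 23: tick 5 -> clock=35. purged={a.com}
Op 24: insert a.com -> 10.0.0.3 (expiry=35+4=39). clock=35
Op 25: insert a.com -> 10.0.0.4 (expiry=35+3=38). clock=35
Op 26: insert a.com -> 10.0.0.4 (expiry=35+1=36). clock=35
Op 27: insert b.com -> 10.0.0.4 (expiry=35+4=39). clock=35
Op 28: insert b.com -> 10.0.0.2 (expiry=35+1=36). clock=35
Op 29: insert a.com -> 10.0.0.1 (expiry=35+6=41). clock=35
Final cache (unexpired): {a.com,b.com} -> size=2

Answer: 2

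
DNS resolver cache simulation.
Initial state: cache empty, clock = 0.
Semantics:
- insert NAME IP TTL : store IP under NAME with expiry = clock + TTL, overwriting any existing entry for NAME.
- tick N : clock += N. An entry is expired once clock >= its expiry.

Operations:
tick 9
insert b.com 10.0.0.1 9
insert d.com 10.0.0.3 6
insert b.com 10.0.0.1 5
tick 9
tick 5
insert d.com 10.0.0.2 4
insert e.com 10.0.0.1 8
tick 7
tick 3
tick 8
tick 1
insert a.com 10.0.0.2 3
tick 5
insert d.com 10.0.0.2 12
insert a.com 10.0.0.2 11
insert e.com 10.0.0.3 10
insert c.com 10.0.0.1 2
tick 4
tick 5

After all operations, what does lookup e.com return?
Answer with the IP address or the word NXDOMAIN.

Op 1: tick 9 -> clock=9.
Op 2: insert b.com -> 10.0.0.1 (expiry=9+9=18). clock=9
Op 3: insert d.com -> 10.0.0.3 (expiry=9+6=15). clock=9
Op 4: insert b.com -> 10.0.0.1 (expiry=9+5=14). clock=9
Op 5: tick 9 -> clock=18. purged={b.com,d.com}
Op 6: tick 5 -> clock=23.
Op 7: insert d.com -> 10.0.0.2 (expiry=23+4=27). clock=23
Op 8: insert e.com -> 10.0.0.1 (expiry=23+8=31). clock=23
Op 9: tick 7 -> clock=30. purged={d.com}
Op 10: tick 3 -> clock=33. purged={e.com}
Op 11: tick 8 -> clock=41.
Op 12: tick 1 -> clock=42.
Op 13: insert a.com -> 10.0.0.2 (expiry=42+3=45). clock=42
Op 14: tick 5 -> clock=47. purged={a.com}
Op 15: insert d.com -> 10.0.0.2 (expiry=47+12=59). clock=47
Op 16: insert a.com -> 10.0.0.2 (expiry=47+11=58). clock=47
Op 17: insert e.com -> 10.0.0.3 (expiry=47+10=57). clock=47
Op 18: insert c.com -> 10.0.0.1 (expiry=47+2=49). clock=47
Op 19: tick 4 -> clock=51. purged={c.com}
Op 20: tick 5 -> clock=56.
lookup e.com: present, ip=10.0.0.3 expiry=57 > clock=56

Answer: 10.0.0.3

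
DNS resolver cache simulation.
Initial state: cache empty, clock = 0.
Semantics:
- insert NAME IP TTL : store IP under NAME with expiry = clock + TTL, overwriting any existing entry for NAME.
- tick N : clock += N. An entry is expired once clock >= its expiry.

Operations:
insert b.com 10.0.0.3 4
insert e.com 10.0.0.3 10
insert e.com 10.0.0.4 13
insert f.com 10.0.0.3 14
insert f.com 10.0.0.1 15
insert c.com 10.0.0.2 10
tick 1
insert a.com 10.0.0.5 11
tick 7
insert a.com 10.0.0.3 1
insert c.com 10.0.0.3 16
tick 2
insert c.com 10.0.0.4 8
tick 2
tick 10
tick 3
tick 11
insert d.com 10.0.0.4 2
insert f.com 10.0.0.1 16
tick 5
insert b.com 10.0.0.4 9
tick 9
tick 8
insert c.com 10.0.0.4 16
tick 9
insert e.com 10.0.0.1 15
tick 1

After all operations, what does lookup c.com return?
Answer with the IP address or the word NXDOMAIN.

Op 1: insert b.com -> 10.0.0.3 (expiry=0+4=4). clock=0
Op 2: insert e.com -> 10.0.0.3 (expiry=0+10=10). clock=0
Op 3: insert e.com -> 10.0.0.4 (expiry=0+13=13). clock=0
Op 4: insert f.com -> 10.0.0.3 (expiry=0+14=14). clock=0
Op 5: insert f.com -> 10.0.0.1 (expiry=0+15=15). clock=0
Op 6: insert c.com -> 10.0.0.2 (expiry=0+10=10). clock=0
Op 7: tick 1 -> clock=1.
Op 8: insert a.com -> 10.0.0.5 (expiry=1+11=12). clock=1
Op 9: tick 7 -> clock=8. purged={b.com}
Op 10: insert a.com -> 10.0.0.3 (expiry=8+1=9). clock=8
Op 11: insert c.com -> 10.0.0.3 (expiry=8+16=24). clock=8
Op 12: tick 2 -> clock=10. purged={a.com}
Op 13: insert c.com -> 10.0.0.4 (expiry=10+8=18). clock=10
Op 14: tick 2 -> clock=12.
Op 15: tick 10 -> clock=22. purged={c.com,e.com,f.com}
Op 16: tick 3 -> clock=25.
Op 17: tick 11 -> clock=36.
Op 18: insert d.com -> 10.0.0.4 (expiry=36+2=38). clock=36
Op 19: insert f.com -> 10.0.0.1 (expiry=36+16=52). clock=36
Op 20: tick 5 -> clock=41. purged={d.com}
Op 21: insert b.com -> 10.0.0.4 (expiry=41+9=50). clock=41
Op 22: tick 9 -> clock=50. purged={b.com}
Op 23: tick 8 -> clock=58. purged={f.com}
Op 24: insert c.com -> 10.0.0.4 (expiry=58+16=74). clock=58
Op 25: tick 9 -> clock=67.
Op 26: insert e.com -> 10.0.0.1 (expiry=67+15=82). clock=67
Op 27: tick 1 -> clock=68.
lookup c.com: present, ip=10.0.0.4 expiry=74 > clock=68

Answer: 10.0.0.4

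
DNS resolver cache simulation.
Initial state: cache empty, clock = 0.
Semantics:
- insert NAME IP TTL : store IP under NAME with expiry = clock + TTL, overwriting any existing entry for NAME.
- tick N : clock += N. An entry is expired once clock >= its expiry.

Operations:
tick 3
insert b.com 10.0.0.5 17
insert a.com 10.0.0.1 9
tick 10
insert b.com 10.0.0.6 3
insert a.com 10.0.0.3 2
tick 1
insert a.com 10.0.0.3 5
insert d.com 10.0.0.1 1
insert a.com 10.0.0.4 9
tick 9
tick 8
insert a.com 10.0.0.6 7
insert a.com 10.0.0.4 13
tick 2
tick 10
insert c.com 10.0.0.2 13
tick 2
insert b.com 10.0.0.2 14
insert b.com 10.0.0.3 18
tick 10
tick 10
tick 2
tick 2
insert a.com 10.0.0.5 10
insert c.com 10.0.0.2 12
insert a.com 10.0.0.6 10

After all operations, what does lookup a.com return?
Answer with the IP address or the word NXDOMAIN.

Answer: 10.0.0.6

Derivation:
Op 1: tick 3 -> clock=3.
Op 2: insert b.com -> 10.0.0.5 (expiry=3+17=20). clock=3
Op 3: insert a.com -> 10.0.0.1 (expiry=3+9=12). clock=3
Op 4: tick 10 -> clock=13. purged={a.com}
Op 5: insert b.com -> 10.0.0.6 (expiry=13+3=16). clock=13
Op 6: insert a.com -> 10.0.0.3 (expiry=13+2=15). clock=13
Op 7: tick 1 -> clock=14.
Op 8: insert a.com -> 10.0.0.3 (expiry=14+5=19). clock=14
Op 9: insert d.com -> 10.0.0.1 (expiry=14+1=15). clock=14
Op 10: insert a.com -> 10.0.0.4 (expiry=14+9=23). clock=14
Op 11: tick 9 -> clock=23. purged={a.com,b.com,d.com}
Op 12: tick 8 -> clock=31.
Op 13: insert a.com -> 10.0.0.6 (expiry=31+7=38). clock=31
Op 14: insert a.com -> 10.0.0.4 (expiry=31+13=44). clock=31
Op 15: tick 2 -> clock=33.
Op 16: tick 10 -> clock=43.
Op 17: insert c.com -> 10.0.0.2 (expiry=43+13=56). clock=43
Op 18: tick 2 -> clock=45. purged={a.com}
Op 19: insert b.com -> 10.0.0.2 (expiry=45+14=59). clock=45
Op 20: insert b.com -> 10.0.0.3 (expiry=45+18=63). clock=45
Op 21: tick 10 -> clock=55.
Op 22: tick 10 -> clock=65. purged={b.com,c.com}
Op 23: tick 2 -> clock=67.
Op 24: tick 2 -> clock=69.
Op 25: insert a.com -> 10.0.0.5 (expiry=69+10=79). clock=69
Op 26: insert c.com -> 10.0.0.2 (expiry=69+12=81). clock=69
Op 27: insert a.com -> 10.0.0.6 (expiry=69+10=79). clock=69
lookup a.com: present, ip=10.0.0.6 expiry=79 > clock=69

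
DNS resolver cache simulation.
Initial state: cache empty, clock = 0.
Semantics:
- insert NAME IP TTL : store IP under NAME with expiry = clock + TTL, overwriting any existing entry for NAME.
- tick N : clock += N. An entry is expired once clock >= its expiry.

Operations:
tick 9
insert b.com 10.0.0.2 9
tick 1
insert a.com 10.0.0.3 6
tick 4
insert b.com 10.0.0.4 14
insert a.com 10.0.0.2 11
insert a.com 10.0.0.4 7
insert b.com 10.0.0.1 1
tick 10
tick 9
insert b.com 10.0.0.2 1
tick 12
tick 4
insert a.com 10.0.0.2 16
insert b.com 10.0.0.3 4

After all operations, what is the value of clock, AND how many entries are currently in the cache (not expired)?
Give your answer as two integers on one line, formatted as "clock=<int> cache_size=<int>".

Answer: clock=49 cache_size=2

Derivation:
Op 1: tick 9 -> clock=9.
Op 2: insert b.com -> 10.0.0.2 (expiry=9+9=18). clock=9
Op 3: tick 1 -> clock=10.
Op 4: insert a.com -> 10.0.0.3 (expiry=10+6=16). clock=10
Op 5: tick 4 -> clock=14.
Op 6: insert b.com -> 10.0.0.4 (expiry=14+14=28). clock=14
Op 7: insert a.com -> 10.0.0.2 (expiry=14+11=25). clock=14
Op 8: insert a.com -> 10.0.0.4 (expiry=14+7=21). clock=14
Op 9: insert b.com -> 10.0.0.1 (expiry=14+1=15). clock=14
Op 10: tick 10 -> clock=24. purged={a.com,b.com}
Op 11: tick 9 -> clock=33.
Op 12: insert b.com -> 10.0.0.2 (expiry=33+1=34). clock=33
Op 13: tick 12 -> clock=45. purged={b.com}
Op 14: tick 4 -> clock=49.
Op 15: insert a.com -> 10.0.0.2 (expiry=49+16=65). clock=49
Op 16: insert b.com -> 10.0.0.3 (expiry=49+4=53). clock=49
Final clock = 49
Final cache (unexpired): {a.com,b.com} -> size=2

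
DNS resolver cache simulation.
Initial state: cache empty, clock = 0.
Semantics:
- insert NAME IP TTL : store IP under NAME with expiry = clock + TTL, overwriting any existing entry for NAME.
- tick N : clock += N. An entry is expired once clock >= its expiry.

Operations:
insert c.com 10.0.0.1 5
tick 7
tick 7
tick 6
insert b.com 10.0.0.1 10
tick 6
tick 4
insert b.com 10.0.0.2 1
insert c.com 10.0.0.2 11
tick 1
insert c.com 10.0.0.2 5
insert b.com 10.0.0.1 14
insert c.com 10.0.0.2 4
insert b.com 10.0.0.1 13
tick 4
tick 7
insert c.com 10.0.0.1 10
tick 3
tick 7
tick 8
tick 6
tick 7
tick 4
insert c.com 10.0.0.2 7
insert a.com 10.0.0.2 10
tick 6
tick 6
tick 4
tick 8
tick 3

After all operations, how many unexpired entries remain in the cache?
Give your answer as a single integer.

Answer: 0

Derivation:
Op 1: insert c.com -> 10.0.0.1 (expiry=0+5=5). clock=0
Op 2: tick 7 -> clock=7. purged={c.com}
Op 3: tick 7 -> clock=14.
Op 4: tick 6 -> clock=20.
Op 5: insert b.com -> 10.0.0.1 (expiry=20+10=30). clock=20
Op 6: tick 6 -> clock=26.
Op 7: tick 4 -> clock=30. purged={b.com}
Op 8: insert b.com -> 10.0.0.2 (expiry=30+1=31). clock=30
Op 9: insert c.com -> 10.0.0.2 (expiry=30+11=41). clock=30
Op 10: tick 1 -> clock=31. purged={b.com}
Op 11: insert c.com -> 10.0.0.2 (expiry=31+5=36). clock=31
Op 12: insert b.com -> 10.0.0.1 (expiry=31+14=45). clock=31
Op 13: insert c.com -> 10.0.0.2 (expiry=31+4=35). clock=31
Op 14: insert b.com -> 10.0.0.1 (expiry=31+13=44). clock=31
Op 15: tick 4 -> clock=35. purged={c.com}
Op 16: tick 7 -> clock=42.
Op 17: insert c.com -> 10.0.0.1 (expiry=42+10=52). clock=42
Op 18: tick 3 -> clock=45. purged={b.com}
Op 19: tick 7 -> clock=52. purged={c.com}
Op 20: tick 8 -> clock=60.
Op 21: tick 6 -> clock=66.
Op 22: tick 7 -> clock=73.
Op 23: tick 4 -> clock=77.
Op 24: insert c.com -> 10.0.0.2 (expiry=77+7=84). clock=77
Op 25: insert a.com -> 10.0.0.2 (expiry=77+10=87). clock=77
Op 26: tick 6 -> clock=83.
Op 27: tick 6 -> clock=89. purged={a.com,c.com}
Op 28: tick 4 -> clock=93.
Op 29: tick 8 -> clock=101.
Op 30: tick 3 -> clock=104.
Final cache (unexpired): {} -> size=0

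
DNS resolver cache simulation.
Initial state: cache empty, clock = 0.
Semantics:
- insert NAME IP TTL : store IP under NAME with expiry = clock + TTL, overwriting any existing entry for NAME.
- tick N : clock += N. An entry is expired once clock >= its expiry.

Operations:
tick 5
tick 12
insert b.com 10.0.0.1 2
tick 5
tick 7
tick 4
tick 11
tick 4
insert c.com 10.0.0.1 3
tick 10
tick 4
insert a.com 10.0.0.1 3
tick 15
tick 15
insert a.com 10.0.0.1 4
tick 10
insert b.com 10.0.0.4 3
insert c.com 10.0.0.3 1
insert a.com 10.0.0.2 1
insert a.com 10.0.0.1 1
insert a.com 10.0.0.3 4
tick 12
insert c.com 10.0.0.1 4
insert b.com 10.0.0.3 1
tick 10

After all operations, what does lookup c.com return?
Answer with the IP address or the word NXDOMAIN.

Op 1: tick 5 -> clock=5.
Op 2: tick 12 -> clock=17.
Op 3: insert b.com -> 10.0.0.1 (expiry=17+2=19). clock=17
Op 4: tick 5 -> clock=22. purged={b.com}
Op 5: tick 7 -> clock=29.
Op 6: tick 4 -> clock=33.
Op 7: tick 11 -> clock=44.
Op 8: tick 4 -> clock=48.
Op 9: insert c.com -> 10.0.0.1 (expiry=48+3=51). clock=48
Op 10: tick 10 -> clock=58. purged={c.com}
Op 11: tick 4 -> clock=62.
Op 12: insert a.com -> 10.0.0.1 (expiry=62+3=65). clock=62
Op 13: tick 15 -> clock=77. purged={a.com}
Op 14: tick 15 -> clock=92.
Op 15: insert a.com -> 10.0.0.1 (expiry=92+4=96). clock=92
Op 16: tick 10 -> clock=102. purged={a.com}
Op 17: insert b.com -> 10.0.0.4 (expiry=102+3=105). clock=102
Op 18: insert c.com -> 10.0.0.3 (expiry=102+1=103). clock=102
Op 19: insert a.com -> 10.0.0.2 (expiry=102+1=103). clock=102
Op 20: insert a.com -> 10.0.0.1 (expiry=102+1=103). clock=102
Op 21: insert a.com -> 10.0.0.3 (expiry=102+4=106). clock=102
Op 22: tick 12 -> clock=114. purged={a.com,b.com,c.com}
Op 23: insert c.com -> 10.0.0.1 (expiry=114+4=118). clock=114
Op 24: insert b.com -> 10.0.0.3 (expiry=114+1=115). clock=114
Op 25: tick 10 -> clock=124. purged={b.com,c.com}
lookup c.com: not in cache (expired or never inserted)

Answer: NXDOMAIN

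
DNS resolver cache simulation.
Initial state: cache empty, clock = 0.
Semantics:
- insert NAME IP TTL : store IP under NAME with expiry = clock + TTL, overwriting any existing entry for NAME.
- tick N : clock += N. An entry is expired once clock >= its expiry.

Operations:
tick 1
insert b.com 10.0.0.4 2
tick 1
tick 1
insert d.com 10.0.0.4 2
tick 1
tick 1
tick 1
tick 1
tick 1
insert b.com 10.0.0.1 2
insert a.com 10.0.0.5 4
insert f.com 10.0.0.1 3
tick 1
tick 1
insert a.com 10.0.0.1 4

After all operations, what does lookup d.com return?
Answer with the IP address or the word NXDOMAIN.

Answer: NXDOMAIN

Derivation:
Op 1: tick 1 -> clock=1.
Op 2: insert b.com -> 10.0.0.4 (expiry=1+2=3). clock=1
Op 3: tick 1 -> clock=2.
Op 4: tick 1 -> clock=3. purged={b.com}
Op 5: insert d.com -> 10.0.0.4 (expiry=3+2=5). clock=3
Op 6: tick 1 -> clock=4.
Op 7: tick 1 -> clock=5. purged={d.com}
Op 8: tick 1 -> clock=6.
Op 9: tick 1 -> clock=7.
Op 10: tick 1 -> clock=8.
Op 11: insert b.com -> 10.0.0.1 (expiry=8+2=10). clock=8
Op 12: insert a.com -> 10.0.0.5 (expiry=8+4=12). clock=8
Op 13: insert f.com -> 10.0.0.1 (expiry=8+3=11). clock=8
Op 14: tick 1 -> clock=9.
Op 15: tick 1 -> clock=10. purged={b.com}
Op 16: insert a.com -> 10.0.0.1 (expiry=10+4=14). clock=10
lookup d.com: not in cache (expired or never inserted)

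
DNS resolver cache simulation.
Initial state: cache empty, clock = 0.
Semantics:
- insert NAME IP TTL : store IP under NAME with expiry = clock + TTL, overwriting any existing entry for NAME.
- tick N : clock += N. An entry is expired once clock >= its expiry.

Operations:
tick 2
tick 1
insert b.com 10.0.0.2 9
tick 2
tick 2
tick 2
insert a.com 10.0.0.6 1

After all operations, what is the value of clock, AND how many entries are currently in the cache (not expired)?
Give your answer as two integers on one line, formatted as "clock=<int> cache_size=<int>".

Answer: clock=9 cache_size=2

Derivation:
Op 1: tick 2 -> clock=2.
Op 2: tick 1 -> clock=3.
Op 3: insert b.com -> 10.0.0.2 (expiry=3+9=12). clock=3
Op 4: tick 2 -> clock=5.
Op 5: tick 2 -> clock=7.
Op 6: tick 2 -> clock=9.
Op 7: insert a.com -> 10.0.0.6 (expiry=9+1=10). clock=9
Final clock = 9
Final cache (unexpired): {a.com,b.com} -> size=2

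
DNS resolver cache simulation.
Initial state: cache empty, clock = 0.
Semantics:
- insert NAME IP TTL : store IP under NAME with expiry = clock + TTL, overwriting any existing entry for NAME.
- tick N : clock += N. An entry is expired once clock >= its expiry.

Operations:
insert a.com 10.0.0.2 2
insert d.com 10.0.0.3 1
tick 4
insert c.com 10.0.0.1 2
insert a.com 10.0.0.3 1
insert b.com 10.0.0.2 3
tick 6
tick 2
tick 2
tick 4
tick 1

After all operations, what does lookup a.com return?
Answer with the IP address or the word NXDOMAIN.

Op 1: insert a.com -> 10.0.0.2 (expiry=0+2=2). clock=0
Op 2: insert d.com -> 10.0.0.3 (expiry=0+1=1). clock=0
Op 3: tick 4 -> clock=4. purged={a.com,d.com}
Op 4: insert c.com -> 10.0.0.1 (expiry=4+2=6). clock=4
Op 5: insert a.com -> 10.0.0.3 (expiry=4+1=5). clock=4
Op 6: insert b.com -> 10.0.0.2 (expiry=4+3=7). clock=4
Op 7: tick 6 -> clock=10. purged={a.com,b.com,c.com}
Op 8: tick 2 -> clock=12.
Op 9: tick 2 -> clock=14.
Op 10: tick 4 -> clock=18.
Op 11: tick 1 -> clock=19.
lookup a.com: not in cache (expired or never inserted)

Answer: NXDOMAIN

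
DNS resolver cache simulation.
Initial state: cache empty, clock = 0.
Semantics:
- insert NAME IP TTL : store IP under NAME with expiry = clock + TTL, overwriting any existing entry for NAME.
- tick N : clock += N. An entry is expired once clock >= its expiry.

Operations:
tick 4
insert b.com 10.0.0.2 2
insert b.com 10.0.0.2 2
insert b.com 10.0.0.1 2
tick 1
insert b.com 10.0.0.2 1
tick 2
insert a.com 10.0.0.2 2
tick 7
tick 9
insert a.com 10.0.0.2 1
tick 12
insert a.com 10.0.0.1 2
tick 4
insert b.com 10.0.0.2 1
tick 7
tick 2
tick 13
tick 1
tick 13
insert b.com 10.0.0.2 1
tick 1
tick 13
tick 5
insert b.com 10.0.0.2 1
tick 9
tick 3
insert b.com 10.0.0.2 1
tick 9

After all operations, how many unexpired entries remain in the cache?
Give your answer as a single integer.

Answer: 0

Derivation:
Op 1: tick 4 -> clock=4.
Op 2: insert b.com -> 10.0.0.2 (expiry=4+2=6). clock=4
Op 3: insert b.com -> 10.0.0.2 (expiry=4+2=6). clock=4
Op 4: insert b.com -> 10.0.0.1 (expiry=4+2=6). clock=4
Op 5: tick 1 -> clock=5.
Op 6: insert b.com -> 10.0.0.2 (expiry=5+1=6). clock=5
Op 7: tick 2 -> clock=7. purged={b.com}
Op 8: insert a.com -> 10.0.0.2 (expiry=7+2=9). clock=7
Op 9: tick 7 -> clock=14. purged={a.com}
Op 10: tick 9 -> clock=23.
Op 11: insert a.com -> 10.0.0.2 (expiry=23+1=24). clock=23
Op 12: tick 12 -> clock=35. purged={a.com}
Op 13: insert a.com -> 10.0.0.1 (expiry=35+2=37). clock=35
Op 14: tick 4 -> clock=39. purged={a.com}
Op 15: insert b.com -> 10.0.0.2 (expiry=39+1=40). clock=39
Op 16: tick 7 -> clock=46. purged={b.com}
Op 17: tick 2 -> clock=48.
Op 18: tick 13 -> clock=61.
Op 19: tick 1 -> clock=62.
Op 20: tick 13 -> clock=75.
Op 21: insert b.com -> 10.0.0.2 (expiry=75+1=76). clock=75
Op 22: tick 1 -> clock=76. purged={b.com}
Op 23: tick 13 -> clock=89.
Op 24: tick 5 -> clock=94.
Op 25: insert b.com -> 10.0.0.2 (expiry=94+1=95). clock=94
Op 26: tick 9 -> clock=103. purged={b.com}
Op 27: tick 3 -> clock=106.
Op 28: insert b.com -> 10.0.0.2 (expiry=106+1=107). clock=106
Op 29: tick 9 -> clock=115. purged={b.com}
Final cache (unexpired): {} -> size=0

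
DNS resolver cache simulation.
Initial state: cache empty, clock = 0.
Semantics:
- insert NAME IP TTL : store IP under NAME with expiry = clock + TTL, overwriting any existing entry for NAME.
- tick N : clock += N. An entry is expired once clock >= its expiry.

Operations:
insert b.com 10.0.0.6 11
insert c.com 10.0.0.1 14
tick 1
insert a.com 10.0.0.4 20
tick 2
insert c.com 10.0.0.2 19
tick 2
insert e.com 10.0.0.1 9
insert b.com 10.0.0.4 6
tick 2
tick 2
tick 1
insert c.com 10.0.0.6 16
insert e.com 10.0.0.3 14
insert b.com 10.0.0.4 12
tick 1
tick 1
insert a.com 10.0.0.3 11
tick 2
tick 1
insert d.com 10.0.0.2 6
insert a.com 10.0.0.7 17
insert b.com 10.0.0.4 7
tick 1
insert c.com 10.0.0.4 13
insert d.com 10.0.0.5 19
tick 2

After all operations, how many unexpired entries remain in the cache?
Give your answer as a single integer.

Answer: 5

Derivation:
Op 1: insert b.com -> 10.0.0.6 (expiry=0+11=11). clock=0
Op 2: insert c.com -> 10.0.0.1 (expiry=0+14=14). clock=0
Op 3: tick 1 -> clock=1.
Op 4: insert a.com -> 10.0.0.4 (expiry=1+20=21). clock=1
Op 5: tick 2 -> clock=3.
Op 6: insert c.com -> 10.0.0.2 (expiry=3+19=22). clock=3
Op 7: tick 2 -> clock=5.
Op 8: insert e.com -> 10.0.0.1 (expiry=5+9=14). clock=5
Op 9: insert b.com -> 10.0.0.4 (expiry=5+6=11). clock=5
Op 10: tick 2 -> clock=7.
Op 11: tick 2 -> clock=9.
Op 12: tick 1 -> clock=10.
Op 13: insert c.com -> 10.0.0.6 (expiry=10+16=26). clock=10
Op 14: insert e.com -> 10.0.0.3 (expiry=10+14=24). clock=10
Op 15: insert b.com -> 10.0.0.4 (expiry=10+12=22). clock=10
Op 16: tick 1 -> clock=11.
Op 17: tick 1 -> clock=12.
Op 18: insert a.com -> 10.0.0.3 (expiry=12+11=23). clock=12
Op 19: tick 2 -> clock=14.
Op 20: tick 1 -> clock=15.
Op 21: insert d.com -> 10.0.0.2 (expiry=15+6=21). clock=15
Op 22: insert a.com -> 10.0.0.7 (expiry=15+17=32). clock=15
Op 23: insert b.com -> 10.0.0.4 (expiry=15+7=22). clock=15
Op 24: tick 1 -> clock=16.
Op 25: insert c.com -> 10.0.0.4 (expiry=16+13=29). clock=16
Op 26: insert d.com -> 10.0.0.5 (expiry=16+19=35). clock=16
Op 27: tick 2 -> clock=18.
Final cache (unexpired): {a.com,b.com,c.com,d.com,e.com} -> size=5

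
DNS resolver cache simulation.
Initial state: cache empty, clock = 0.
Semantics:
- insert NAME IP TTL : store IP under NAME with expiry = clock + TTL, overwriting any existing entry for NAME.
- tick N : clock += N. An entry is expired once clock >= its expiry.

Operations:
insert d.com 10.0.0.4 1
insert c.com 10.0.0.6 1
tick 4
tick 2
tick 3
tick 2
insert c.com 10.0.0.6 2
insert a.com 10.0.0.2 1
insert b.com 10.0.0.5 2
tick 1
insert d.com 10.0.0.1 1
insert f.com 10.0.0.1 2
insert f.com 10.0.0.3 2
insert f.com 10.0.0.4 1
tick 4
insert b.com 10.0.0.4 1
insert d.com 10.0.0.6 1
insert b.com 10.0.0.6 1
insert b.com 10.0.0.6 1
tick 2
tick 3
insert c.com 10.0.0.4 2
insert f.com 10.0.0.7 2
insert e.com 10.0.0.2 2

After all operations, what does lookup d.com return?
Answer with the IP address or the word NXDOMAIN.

Op 1: insert d.com -> 10.0.0.4 (expiry=0+1=1). clock=0
Op 2: insert c.com -> 10.0.0.6 (expiry=0+1=1). clock=0
Op 3: tick 4 -> clock=4. purged={c.com,d.com}
Op 4: tick 2 -> clock=6.
Op 5: tick 3 -> clock=9.
Op 6: tick 2 -> clock=11.
Op 7: insert c.com -> 10.0.0.6 (expiry=11+2=13). clock=11
Op 8: insert a.com -> 10.0.0.2 (expiry=11+1=12). clock=11
Op 9: insert b.com -> 10.0.0.5 (expiry=11+2=13). clock=11
Op 10: tick 1 -> clock=12. purged={a.com}
Op 11: insert d.com -> 10.0.0.1 (expiry=12+1=13). clock=12
Op 12: insert f.com -> 10.0.0.1 (expiry=12+2=14). clock=12
Op 13: insert f.com -> 10.0.0.3 (expiry=12+2=14). clock=12
Op 14: insert f.com -> 10.0.0.4 (expiry=12+1=13). clock=12
Op 15: tick 4 -> clock=16. purged={b.com,c.com,d.com,f.com}
Op 16: insert b.com -> 10.0.0.4 (expiry=16+1=17). clock=16
Op 17: insert d.com -> 10.0.0.6 (expiry=16+1=17). clock=16
Op 18: insert b.com -> 10.0.0.6 (expiry=16+1=17). clock=16
Op 19: insert b.com -> 10.0.0.6 (expiry=16+1=17). clock=16
Op 20: tick 2 -> clock=18. purged={b.com,d.com}
Op 21: tick 3 -> clock=21.
Op 22: insert c.com -> 10.0.0.4 (expiry=21+2=23). clock=21
Op 23: insert f.com -> 10.0.0.7 (expiry=21+2=23). clock=21
Op 24: insert e.com -> 10.0.0.2 (expiry=21+2=23). clock=21
lookup d.com: not in cache (expired or never inserted)

Answer: NXDOMAIN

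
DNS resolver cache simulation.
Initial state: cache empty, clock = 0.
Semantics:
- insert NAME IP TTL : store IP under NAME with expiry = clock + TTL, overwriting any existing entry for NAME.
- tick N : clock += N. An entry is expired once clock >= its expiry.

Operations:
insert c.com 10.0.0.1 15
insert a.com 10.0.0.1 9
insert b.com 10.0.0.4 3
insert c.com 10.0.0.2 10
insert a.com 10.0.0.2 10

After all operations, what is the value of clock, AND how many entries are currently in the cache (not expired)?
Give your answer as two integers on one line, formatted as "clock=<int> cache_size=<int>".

Op 1: insert c.com -> 10.0.0.1 (expiry=0+15=15). clock=0
Op 2: insert a.com -> 10.0.0.1 (expiry=0+9=9). clock=0
Op 3: insert b.com -> 10.0.0.4 (expiry=0+3=3). clock=0
Op 4: insert c.com -> 10.0.0.2 (expiry=0+10=10). clock=0
Op 5: insert a.com -> 10.0.0.2 (expiry=0+10=10). clock=0
Final clock = 0
Final cache (unexpired): {a.com,b.com,c.com} -> size=3

Answer: clock=0 cache_size=3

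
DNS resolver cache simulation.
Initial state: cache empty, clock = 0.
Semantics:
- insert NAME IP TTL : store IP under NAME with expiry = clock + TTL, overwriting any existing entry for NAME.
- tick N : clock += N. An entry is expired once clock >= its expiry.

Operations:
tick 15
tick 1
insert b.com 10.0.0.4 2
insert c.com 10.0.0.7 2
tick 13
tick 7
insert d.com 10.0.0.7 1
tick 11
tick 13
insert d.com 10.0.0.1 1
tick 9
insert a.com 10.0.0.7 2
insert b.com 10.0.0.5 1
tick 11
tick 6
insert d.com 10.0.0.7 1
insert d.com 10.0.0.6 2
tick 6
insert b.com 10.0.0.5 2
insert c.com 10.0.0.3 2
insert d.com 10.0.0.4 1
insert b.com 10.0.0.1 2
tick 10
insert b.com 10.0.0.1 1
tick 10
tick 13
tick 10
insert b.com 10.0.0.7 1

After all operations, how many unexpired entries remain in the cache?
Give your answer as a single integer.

Answer: 1

Derivation:
Op 1: tick 15 -> clock=15.
Op 2: tick 1 -> clock=16.
Op 3: insert b.com -> 10.0.0.4 (expiry=16+2=18). clock=16
Op 4: insert c.com -> 10.0.0.7 (expiry=16+2=18). clock=16
Op 5: tick 13 -> clock=29. purged={b.com,c.com}
Op 6: tick 7 -> clock=36.
Op 7: insert d.com -> 10.0.0.7 (expiry=36+1=37). clock=36
Op 8: tick 11 -> clock=47. purged={d.com}
Op 9: tick 13 -> clock=60.
Op 10: insert d.com -> 10.0.0.1 (expiry=60+1=61). clock=60
Op 11: tick 9 -> clock=69. purged={d.com}
Op 12: insert a.com -> 10.0.0.7 (expiry=69+2=71). clock=69
Op 13: insert b.com -> 10.0.0.5 (expiry=69+1=70). clock=69
Op 14: tick 11 -> clock=80. purged={a.com,b.com}
Op 15: tick 6 -> clock=86.
Op 16: insert d.com -> 10.0.0.7 (expiry=86+1=87). clock=86
Op 17: insert d.com -> 10.0.0.6 (expiry=86+2=88). clock=86
Op 18: tick 6 -> clock=92. purged={d.com}
Op 19: insert b.com -> 10.0.0.5 (expiry=92+2=94). clock=92
Op 20: insert c.com -> 10.0.0.3 (expiry=92+2=94). clock=92
Op 21: insert d.com -> 10.0.0.4 (expiry=92+1=93). clock=92
Op 22: insert b.com -> 10.0.0.1 (expiry=92+2=94). clock=92
Op 23: tick 10 -> clock=102. purged={b.com,c.com,d.com}
Op 24: insert b.com -> 10.0.0.1 (expiry=102+1=103). clock=102
Op 25: tick 10 -> clock=112. purged={b.com}
Op 26: tick 13 -> clock=125.
Op 27: tick 10 -> clock=135.
Op 28: insert b.com -> 10.0.0.7 (expiry=135+1=136). clock=135
Final cache (unexpired): {b.com} -> size=1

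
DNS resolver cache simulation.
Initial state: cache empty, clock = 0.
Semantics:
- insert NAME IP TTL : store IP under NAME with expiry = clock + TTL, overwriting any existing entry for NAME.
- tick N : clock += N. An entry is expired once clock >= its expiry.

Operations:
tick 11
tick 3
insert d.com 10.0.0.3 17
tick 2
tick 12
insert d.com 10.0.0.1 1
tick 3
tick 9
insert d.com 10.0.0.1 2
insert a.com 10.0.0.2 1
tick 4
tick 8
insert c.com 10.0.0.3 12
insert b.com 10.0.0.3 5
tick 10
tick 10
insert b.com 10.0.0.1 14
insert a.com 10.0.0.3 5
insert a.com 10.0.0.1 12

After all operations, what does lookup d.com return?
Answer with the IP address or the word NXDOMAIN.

Answer: NXDOMAIN

Derivation:
Op 1: tick 11 -> clock=11.
Op 2: tick 3 -> clock=14.
Op 3: insert d.com -> 10.0.0.3 (expiry=14+17=31). clock=14
Op 4: tick 2 -> clock=16.
Op 5: tick 12 -> clock=28.
Op 6: insert d.com -> 10.0.0.1 (expiry=28+1=29). clock=28
Op 7: tick 3 -> clock=31. purged={d.com}
Op 8: tick 9 -> clock=40.
Op 9: insert d.com -> 10.0.0.1 (expiry=40+2=42). clock=40
Op 10: insert a.com -> 10.0.0.2 (expiry=40+1=41). clock=40
Op 11: tick 4 -> clock=44. purged={a.com,d.com}
Op 12: tick 8 -> clock=52.
Op 13: insert c.com -> 10.0.0.3 (expiry=52+12=64). clock=52
Op 14: insert b.com -> 10.0.0.3 (expiry=52+5=57). clock=52
Op 15: tick 10 -> clock=62. purged={b.com}
Op 16: tick 10 -> clock=72. purged={c.com}
Op 17: insert b.com -> 10.0.0.1 (expiry=72+14=86). clock=72
Op 18: insert a.com -> 10.0.0.3 (expiry=72+5=77). clock=72
Op 19: insert a.com -> 10.0.0.1 (expiry=72+12=84). clock=72
lookup d.com: not in cache (expired or never inserted)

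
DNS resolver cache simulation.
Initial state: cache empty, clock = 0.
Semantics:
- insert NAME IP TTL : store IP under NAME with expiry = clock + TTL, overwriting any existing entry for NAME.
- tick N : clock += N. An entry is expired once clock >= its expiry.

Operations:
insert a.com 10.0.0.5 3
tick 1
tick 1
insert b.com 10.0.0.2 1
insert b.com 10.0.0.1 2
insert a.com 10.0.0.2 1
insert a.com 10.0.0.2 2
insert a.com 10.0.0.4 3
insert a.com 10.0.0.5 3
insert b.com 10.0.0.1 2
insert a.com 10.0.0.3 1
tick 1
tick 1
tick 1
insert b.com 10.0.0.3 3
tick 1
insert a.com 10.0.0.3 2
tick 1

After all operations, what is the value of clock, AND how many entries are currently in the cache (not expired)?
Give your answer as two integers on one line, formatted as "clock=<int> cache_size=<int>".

Op 1: insert a.com -> 10.0.0.5 (expiry=0+3=3). clock=0
Op 2: tick 1 -> clock=1.
Op 3: tick 1 -> clock=2.
Op 4: insert b.com -> 10.0.0.2 (expiry=2+1=3). clock=2
Op 5: insert b.com -> 10.0.0.1 (expiry=2+2=4). clock=2
Op 6: insert a.com -> 10.0.0.2 (expiry=2+1=3). clock=2
Op 7: insert a.com -> 10.0.0.2 (expiry=2+2=4). clock=2
Op 8: insert a.com -> 10.0.0.4 (expiry=2+3=5). clock=2
Op 9: insert a.com -> 10.0.0.5 (expiry=2+3=5). clock=2
Op 10: insert b.com -> 10.0.0.1 (expiry=2+2=4). clock=2
Op 11: insert a.com -> 10.0.0.3 (expiry=2+1=3). clock=2
Op 12: tick 1 -> clock=3. purged={a.com}
Op 13: tick 1 -> clock=4. purged={b.com}
Op 14: tick 1 -> clock=5.
Op 15: insert b.com -> 10.0.0.3 (expiry=5+3=8). clock=5
Op 16: tick 1 -> clock=6.
Op 17: insert a.com -> 10.0.0.3 (expiry=6+2=8). clock=6
Op 18: tick 1 -> clock=7.
Final clock = 7
Final cache (unexpired): {a.com,b.com} -> size=2

Answer: clock=7 cache_size=2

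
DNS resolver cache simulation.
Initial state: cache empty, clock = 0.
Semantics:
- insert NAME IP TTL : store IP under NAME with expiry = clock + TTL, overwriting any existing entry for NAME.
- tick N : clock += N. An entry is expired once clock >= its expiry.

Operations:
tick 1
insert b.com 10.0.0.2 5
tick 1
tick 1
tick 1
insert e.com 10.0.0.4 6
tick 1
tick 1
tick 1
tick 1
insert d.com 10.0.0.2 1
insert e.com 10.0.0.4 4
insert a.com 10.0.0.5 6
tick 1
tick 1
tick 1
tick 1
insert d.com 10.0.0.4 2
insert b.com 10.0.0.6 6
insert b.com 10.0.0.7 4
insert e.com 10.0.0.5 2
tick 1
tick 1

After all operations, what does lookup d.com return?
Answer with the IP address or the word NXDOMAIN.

Op 1: tick 1 -> clock=1.
Op 2: insert b.com -> 10.0.0.2 (expiry=1+5=6). clock=1
Op 3: tick 1 -> clock=2.
Op 4: tick 1 -> clock=3.
Op 5: tick 1 -> clock=4.
Op 6: insert e.com -> 10.0.0.4 (expiry=4+6=10). clock=4
Op 7: tick 1 -> clock=5.
Op 8: tick 1 -> clock=6. purged={b.com}
Op 9: tick 1 -> clock=7.
Op 10: tick 1 -> clock=8.
Op 11: insert d.com -> 10.0.0.2 (expiry=8+1=9). clock=8
Op 12: insert e.com -> 10.0.0.4 (expiry=8+4=12). clock=8
Op 13: insert a.com -> 10.0.0.5 (expiry=8+6=14). clock=8
Op 14: tick 1 -> clock=9. purged={d.com}
Op 15: tick 1 -> clock=10.
Op 16: tick 1 -> clock=11.
Op 17: tick 1 -> clock=12. purged={e.com}
Op 18: insert d.com -> 10.0.0.4 (expiry=12+2=14). clock=12
Op 19: insert b.com -> 10.0.0.6 (expiry=12+6=18). clock=12
Op 20: insert b.com -> 10.0.0.7 (expiry=12+4=16). clock=12
Op 21: insert e.com -> 10.0.0.5 (expiry=12+2=14). clock=12
Op 22: tick 1 -> clock=13.
Op 23: tick 1 -> clock=14. purged={a.com,d.com,e.com}
lookup d.com: not in cache (expired or never inserted)

Answer: NXDOMAIN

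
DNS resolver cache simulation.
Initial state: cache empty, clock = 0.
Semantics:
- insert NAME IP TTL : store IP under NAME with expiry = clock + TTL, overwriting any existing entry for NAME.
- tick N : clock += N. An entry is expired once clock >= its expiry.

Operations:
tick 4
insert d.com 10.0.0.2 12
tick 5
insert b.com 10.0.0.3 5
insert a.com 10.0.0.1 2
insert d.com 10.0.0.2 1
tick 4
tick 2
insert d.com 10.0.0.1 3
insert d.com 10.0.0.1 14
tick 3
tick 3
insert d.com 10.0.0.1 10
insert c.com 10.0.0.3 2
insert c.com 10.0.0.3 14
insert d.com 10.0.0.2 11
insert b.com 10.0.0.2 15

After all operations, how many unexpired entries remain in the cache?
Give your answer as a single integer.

Answer: 3

Derivation:
Op 1: tick 4 -> clock=4.
Op 2: insert d.com -> 10.0.0.2 (expiry=4+12=16). clock=4
Op 3: tick 5 -> clock=9.
Op 4: insert b.com -> 10.0.0.3 (expiry=9+5=14). clock=9
Op 5: insert a.com -> 10.0.0.1 (expiry=9+2=11). clock=9
Op 6: insert d.com -> 10.0.0.2 (expiry=9+1=10). clock=9
Op 7: tick 4 -> clock=13. purged={a.com,d.com}
Op 8: tick 2 -> clock=15. purged={b.com}
Op 9: insert d.com -> 10.0.0.1 (expiry=15+3=18). clock=15
Op 10: insert d.com -> 10.0.0.1 (expiry=15+14=29). clock=15
Op 11: tick 3 -> clock=18.
Op 12: tick 3 -> clock=21.
Op 13: insert d.com -> 10.0.0.1 (expiry=21+10=31). clock=21
Op 14: insert c.com -> 10.0.0.3 (expiry=21+2=23). clock=21
Op 15: insert c.com -> 10.0.0.3 (expiry=21+14=35). clock=21
Op 16: insert d.com -> 10.0.0.2 (expiry=21+11=32). clock=21
Op 17: insert b.com -> 10.0.0.2 (expiry=21+15=36). clock=21
Final cache (unexpired): {b.com,c.com,d.com} -> size=3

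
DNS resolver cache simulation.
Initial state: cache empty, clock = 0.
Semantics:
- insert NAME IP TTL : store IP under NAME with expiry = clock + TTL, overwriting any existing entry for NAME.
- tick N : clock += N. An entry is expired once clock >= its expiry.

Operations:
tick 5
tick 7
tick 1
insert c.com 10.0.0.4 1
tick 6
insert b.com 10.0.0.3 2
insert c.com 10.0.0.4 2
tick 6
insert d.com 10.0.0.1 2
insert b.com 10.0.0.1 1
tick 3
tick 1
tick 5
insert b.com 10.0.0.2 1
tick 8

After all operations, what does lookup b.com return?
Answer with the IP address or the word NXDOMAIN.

Answer: NXDOMAIN

Derivation:
Op 1: tick 5 -> clock=5.
Op 2: tick 7 -> clock=12.
Op 3: tick 1 -> clock=13.
Op 4: insert c.com -> 10.0.0.4 (expiry=13+1=14). clock=13
Op 5: tick 6 -> clock=19. purged={c.com}
Op 6: insert b.com -> 10.0.0.3 (expiry=19+2=21). clock=19
Op 7: insert c.com -> 10.0.0.4 (expiry=19+2=21). clock=19
Op 8: tick 6 -> clock=25. purged={b.com,c.com}
Op 9: insert d.com -> 10.0.0.1 (expiry=25+2=27). clock=25
Op 10: insert b.com -> 10.0.0.1 (expiry=25+1=26). clock=25
Op 11: tick 3 -> clock=28. purged={b.com,d.com}
Op 12: tick 1 -> clock=29.
Op 13: tick 5 -> clock=34.
Op 14: insert b.com -> 10.0.0.2 (expiry=34+1=35). clock=34
Op 15: tick 8 -> clock=42. purged={b.com}
lookup b.com: not in cache (expired or never inserted)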